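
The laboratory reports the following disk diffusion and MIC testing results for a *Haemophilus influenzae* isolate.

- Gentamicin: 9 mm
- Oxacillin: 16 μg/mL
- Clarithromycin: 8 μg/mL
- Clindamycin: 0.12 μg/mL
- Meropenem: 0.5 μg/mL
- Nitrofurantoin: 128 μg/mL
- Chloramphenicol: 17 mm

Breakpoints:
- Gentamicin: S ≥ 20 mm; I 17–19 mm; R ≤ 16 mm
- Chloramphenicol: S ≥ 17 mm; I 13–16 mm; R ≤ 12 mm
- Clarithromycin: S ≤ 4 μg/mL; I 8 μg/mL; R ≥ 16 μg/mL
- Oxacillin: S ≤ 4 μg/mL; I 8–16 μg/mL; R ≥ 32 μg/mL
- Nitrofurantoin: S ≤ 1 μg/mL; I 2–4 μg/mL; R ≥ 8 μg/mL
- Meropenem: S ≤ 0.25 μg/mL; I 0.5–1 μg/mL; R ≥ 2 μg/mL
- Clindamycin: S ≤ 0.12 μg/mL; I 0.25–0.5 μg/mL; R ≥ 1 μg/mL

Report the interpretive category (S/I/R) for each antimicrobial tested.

R, I, I, S, I, R, S

Gentamicin 9 mm: ≤ 16 mm → resistant
Oxacillin (16 μg/mL) in 8–16 μg/mL ⇒ Intermediate
Clarithromycin: 8 μg/mL is = 8 μg/mL ⇒ I
Clindamycin: 0.12 μg/mL is ≤ 0.12 μg/mL → Susceptible
Meropenem: 0.5 μg/mL is in 0.5–1 μg/mL — intermediate
Nitrofurantoin: 128 μg/mL is ≥ 8 μg/mL → R
Chloramphenicol (17 mm) ≥ 17 mm → susceptible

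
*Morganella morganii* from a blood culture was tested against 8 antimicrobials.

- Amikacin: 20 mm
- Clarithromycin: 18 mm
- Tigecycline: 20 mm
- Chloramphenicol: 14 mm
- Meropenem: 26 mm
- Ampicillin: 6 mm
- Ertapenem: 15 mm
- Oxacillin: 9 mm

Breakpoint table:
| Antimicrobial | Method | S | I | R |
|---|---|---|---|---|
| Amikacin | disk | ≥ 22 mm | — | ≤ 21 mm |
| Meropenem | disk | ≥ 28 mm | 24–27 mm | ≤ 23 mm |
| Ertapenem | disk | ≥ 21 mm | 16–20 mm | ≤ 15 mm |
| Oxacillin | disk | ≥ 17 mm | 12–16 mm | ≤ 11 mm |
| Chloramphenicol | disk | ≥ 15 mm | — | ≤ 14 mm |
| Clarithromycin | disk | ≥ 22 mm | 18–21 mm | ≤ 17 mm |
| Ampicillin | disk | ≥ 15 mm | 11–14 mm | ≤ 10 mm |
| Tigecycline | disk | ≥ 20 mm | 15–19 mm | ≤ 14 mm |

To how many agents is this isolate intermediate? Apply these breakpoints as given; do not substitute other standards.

Amikacin (20 mm) ≤ 21 mm → resistant
Clarithromycin 18 mm: in 18–21 mm ⇒ intermediate
Tigecycline: 20 mm is ≥ 20 mm → susceptible
Chloramphenicol 14 mm: ≤ 14 mm → R
Meropenem (26 mm) in 24–27 mm ⇒ Intermediate
Ampicillin: 6 mm is ≤ 10 mm → Resistant
Ertapenem (15 mm) ≤ 15 mm — R
Oxacillin (9 mm) ≤ 11 mm ⇒ resistant
Intermediate: 2

2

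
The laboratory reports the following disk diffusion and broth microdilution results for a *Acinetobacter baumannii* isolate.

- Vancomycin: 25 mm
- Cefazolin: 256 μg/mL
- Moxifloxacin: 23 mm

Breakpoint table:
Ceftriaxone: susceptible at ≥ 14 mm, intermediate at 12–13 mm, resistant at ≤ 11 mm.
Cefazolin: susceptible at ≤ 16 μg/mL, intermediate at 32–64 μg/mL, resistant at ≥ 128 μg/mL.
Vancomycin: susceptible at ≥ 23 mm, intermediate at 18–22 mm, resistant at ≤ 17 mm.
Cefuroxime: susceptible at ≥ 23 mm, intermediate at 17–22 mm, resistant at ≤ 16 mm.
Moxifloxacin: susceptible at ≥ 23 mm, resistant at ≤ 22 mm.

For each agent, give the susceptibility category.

Vancomycin 25 mm: ≥ 23 mm — Susceptible
Cefazolin 256 μg/mL: ≥ 128 μg/mL ⇒ resistant
Moxifloxacin (23 mm) ≥ 23 mm — S

S, R, S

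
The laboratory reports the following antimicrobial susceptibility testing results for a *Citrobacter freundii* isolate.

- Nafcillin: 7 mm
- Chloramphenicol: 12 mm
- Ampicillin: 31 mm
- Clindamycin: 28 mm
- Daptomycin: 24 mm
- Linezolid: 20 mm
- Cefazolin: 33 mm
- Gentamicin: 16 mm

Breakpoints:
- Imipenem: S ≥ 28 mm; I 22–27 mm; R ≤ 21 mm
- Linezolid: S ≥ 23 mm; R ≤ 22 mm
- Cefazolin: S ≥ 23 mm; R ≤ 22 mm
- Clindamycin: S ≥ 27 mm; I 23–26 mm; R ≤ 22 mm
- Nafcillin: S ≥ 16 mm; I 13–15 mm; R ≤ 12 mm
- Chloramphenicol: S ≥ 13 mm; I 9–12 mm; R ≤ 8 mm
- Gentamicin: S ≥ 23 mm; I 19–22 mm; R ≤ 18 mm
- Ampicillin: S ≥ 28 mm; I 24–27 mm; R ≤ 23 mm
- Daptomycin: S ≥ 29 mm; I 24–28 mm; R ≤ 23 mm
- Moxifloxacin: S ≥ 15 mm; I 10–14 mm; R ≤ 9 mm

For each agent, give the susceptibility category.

Nafcillin 7 mm: ≤ 12 mm → Resistant
Chloramphenicol 12 mm: in 9–12 mm → intermediate
Ampicillin 31 mm: ≥ 28 mm ⇒ Susceptible
Clindamycin: 28 mm is ≥ 27 mm → Susceptible
Daptomycin (24 mm) in 24–28 mm — intermediate
Linezolid 20 mm: ≤ 22 mm — resistant
Cefazolin (33 mm) ≥ 23 mm ⇒ S
Gentamicin: 16 mm is ≤ 18 mm → R

R, I, S, S, I, R, S, R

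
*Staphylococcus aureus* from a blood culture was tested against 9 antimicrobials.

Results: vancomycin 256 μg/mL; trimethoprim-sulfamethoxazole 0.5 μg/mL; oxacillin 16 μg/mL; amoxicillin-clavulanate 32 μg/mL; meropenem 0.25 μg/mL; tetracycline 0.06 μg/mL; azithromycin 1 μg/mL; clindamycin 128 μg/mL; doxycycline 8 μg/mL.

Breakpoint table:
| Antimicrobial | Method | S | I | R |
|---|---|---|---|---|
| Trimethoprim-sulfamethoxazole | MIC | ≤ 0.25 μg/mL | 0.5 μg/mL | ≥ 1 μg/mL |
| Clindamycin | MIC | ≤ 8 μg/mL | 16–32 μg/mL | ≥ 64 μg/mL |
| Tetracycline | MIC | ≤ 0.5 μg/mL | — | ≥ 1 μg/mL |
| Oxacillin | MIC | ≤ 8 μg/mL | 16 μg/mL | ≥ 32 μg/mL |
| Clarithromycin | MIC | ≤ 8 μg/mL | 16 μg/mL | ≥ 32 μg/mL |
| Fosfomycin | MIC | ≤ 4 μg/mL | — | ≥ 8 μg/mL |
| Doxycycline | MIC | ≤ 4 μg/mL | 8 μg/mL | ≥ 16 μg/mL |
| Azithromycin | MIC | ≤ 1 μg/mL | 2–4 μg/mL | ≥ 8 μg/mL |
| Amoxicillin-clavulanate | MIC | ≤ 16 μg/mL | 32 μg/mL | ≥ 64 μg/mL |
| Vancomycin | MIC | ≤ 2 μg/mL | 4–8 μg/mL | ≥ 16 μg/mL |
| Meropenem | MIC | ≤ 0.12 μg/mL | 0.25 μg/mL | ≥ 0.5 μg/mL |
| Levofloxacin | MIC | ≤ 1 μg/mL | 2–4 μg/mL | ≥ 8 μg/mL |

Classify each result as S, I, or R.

R, I, I, I, I, S, S, R, I

Vancomycin 256 μg/mL: ≥ 16 μg/mL ⇒ resistant
Trimethoprim-sulfamethoxazole: 0.5 μg/mL is = 0.5 μg/mL ⇒ intermediate
Oxacillin: 16 μg/mL is = 16 μg/mL ⇒ I
Amoxicillin-clavulanate: 32 μg/mL is = 32 μg/mL → I
Meropenem: 0.25 μg/mL is = 0.25 μg/mL → Intermediate
Tetracycline: 0.06 μg/mL is ≤ 0.5 μg/mL — susceptible
Azithromycin (1 μg/mL) ≤ 1 μg/mL — susceptible
Clindamycin (128 μg/mL) ≥ 64 μg/mL → R
Doxycycline (8 μg/mL) = 8 μg/mL ⇒ intermediate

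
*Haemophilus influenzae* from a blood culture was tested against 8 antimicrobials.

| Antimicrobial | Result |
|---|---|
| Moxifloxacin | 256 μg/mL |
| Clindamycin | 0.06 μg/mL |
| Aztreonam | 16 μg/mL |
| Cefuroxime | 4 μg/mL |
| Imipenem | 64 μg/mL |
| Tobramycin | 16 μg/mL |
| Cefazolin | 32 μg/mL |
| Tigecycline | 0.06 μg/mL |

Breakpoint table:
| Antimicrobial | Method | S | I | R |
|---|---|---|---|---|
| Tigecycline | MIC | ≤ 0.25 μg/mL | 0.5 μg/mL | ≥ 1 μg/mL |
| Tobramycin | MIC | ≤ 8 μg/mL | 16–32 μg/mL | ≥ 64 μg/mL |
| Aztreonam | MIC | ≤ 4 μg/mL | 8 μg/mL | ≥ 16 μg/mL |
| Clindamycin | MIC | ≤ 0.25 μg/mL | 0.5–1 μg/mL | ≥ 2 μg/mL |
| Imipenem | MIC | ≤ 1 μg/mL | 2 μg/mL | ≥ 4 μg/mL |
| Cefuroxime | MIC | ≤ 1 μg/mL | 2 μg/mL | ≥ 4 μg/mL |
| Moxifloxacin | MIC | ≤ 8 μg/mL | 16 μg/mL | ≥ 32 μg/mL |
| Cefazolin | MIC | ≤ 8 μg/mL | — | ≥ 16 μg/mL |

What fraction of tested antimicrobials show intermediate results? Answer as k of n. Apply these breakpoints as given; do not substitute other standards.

1 of 8

Moxifloxacin: 256 μg/mL is ≥ 32 μg/mL — resistant
Clindamycin: 0.06 μg/mL is ≤ 0.25 μg/mL ⇒ S
Aztreonam: 16 μg/mL is ≥ 16 μg/mL — resistant
Cefuroxime 4 μg/mL: ≥ 4 μg/mL ⇒ resistant
Imipenem 64 μg/mL: ≥ 4 μg/mL — R
Tobramycin: 16 μg/mL is in 16–32 μg/mL ⇒ Intermediate
Cefazolin (32 μg/mL) ≥ 16 μg/mL → R
Tigecycline (0.06 μg/mL) ≤ 0.25 μg/mL → Susceptible
Intermediate: 1/8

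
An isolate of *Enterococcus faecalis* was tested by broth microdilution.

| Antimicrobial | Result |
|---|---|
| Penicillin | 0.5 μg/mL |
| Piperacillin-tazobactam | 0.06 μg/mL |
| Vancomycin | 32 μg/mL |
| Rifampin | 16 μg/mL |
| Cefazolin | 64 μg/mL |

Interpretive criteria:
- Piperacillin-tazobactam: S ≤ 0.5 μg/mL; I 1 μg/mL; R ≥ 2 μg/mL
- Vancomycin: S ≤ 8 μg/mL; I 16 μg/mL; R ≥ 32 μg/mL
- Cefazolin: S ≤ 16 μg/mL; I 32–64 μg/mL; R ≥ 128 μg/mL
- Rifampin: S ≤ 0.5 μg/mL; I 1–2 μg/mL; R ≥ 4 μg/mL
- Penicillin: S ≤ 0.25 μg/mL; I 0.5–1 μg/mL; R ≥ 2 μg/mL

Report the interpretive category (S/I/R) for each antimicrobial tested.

I, S, R, R, I

Penicillin: 0.5 μg/mL is in 0.5–1 μg/mL → Intermediate
Piperacillin-tazobactam 0.06 μg/mL: ≤ 0.5 μg/mL — Susceptible
Vancomycin 32 μg/mL: ≥ 32 μg/mL → resistant
Rifampin (16 μg/mL) ≥ 4 μg/mL ⇒ resistant
Cefazolin (64 μg/mL) in 32–64 μg/mL — I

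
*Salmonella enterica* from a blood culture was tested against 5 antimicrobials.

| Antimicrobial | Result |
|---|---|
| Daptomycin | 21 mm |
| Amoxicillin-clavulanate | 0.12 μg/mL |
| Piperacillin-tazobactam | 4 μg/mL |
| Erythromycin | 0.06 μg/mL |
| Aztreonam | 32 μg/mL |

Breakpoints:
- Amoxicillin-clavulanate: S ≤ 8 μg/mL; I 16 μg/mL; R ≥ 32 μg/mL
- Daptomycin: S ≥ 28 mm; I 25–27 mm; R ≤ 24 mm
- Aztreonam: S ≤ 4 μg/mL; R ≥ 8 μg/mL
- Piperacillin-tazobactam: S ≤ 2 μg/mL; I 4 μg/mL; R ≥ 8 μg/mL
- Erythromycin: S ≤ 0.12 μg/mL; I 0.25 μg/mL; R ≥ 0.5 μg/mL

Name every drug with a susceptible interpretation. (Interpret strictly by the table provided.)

amoxicillin-clavulanate, erythromycin

Daptomycin (21 mm) ≤ 24 mm ⇒ resistant
Amoxicillin-clavulanate 0.12 μg/mL: ≤ 8 μg/mL ⇒ S
Piperacillin-tazobactam: 4 μg/mL is = 4 μg/mL — I
Erythromycin (0.06 μg/mL) ≤ 0.12 μg/mL — susceptible
Aztreonam (32 μg/mL) ≥ 8 μg/mL → R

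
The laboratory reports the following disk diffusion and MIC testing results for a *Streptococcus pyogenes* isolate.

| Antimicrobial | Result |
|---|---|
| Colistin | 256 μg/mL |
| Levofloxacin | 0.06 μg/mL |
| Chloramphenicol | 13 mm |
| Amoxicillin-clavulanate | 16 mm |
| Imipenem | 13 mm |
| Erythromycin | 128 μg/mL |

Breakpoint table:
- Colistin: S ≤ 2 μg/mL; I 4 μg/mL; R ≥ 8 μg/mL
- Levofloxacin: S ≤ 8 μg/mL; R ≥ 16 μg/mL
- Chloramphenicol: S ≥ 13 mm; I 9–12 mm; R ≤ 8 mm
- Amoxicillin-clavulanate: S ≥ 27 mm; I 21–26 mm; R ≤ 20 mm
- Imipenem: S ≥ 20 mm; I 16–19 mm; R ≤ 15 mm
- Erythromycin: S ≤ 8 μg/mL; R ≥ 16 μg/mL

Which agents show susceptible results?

levofloxacin, chloramphenicol

Colistin: 256 μg/mL is ≥ 8 μg/mL ⇒ R
Levofloxacin 0.06 μg/mL: ≤ 8 μg/mL ⇒ susceptible
Chloramphenicol (13 mm) ≥ 13 mm ⇒ Susceptible
Amoxicillin-clavulanate: 16 mm is ≤ 20 mm → R
Imipenem (13 mm) ≤ 15 mm ⇒ resistant
Erythromycin: 128 μg/mL is ≥ 16 μg/mL ⇒ resistant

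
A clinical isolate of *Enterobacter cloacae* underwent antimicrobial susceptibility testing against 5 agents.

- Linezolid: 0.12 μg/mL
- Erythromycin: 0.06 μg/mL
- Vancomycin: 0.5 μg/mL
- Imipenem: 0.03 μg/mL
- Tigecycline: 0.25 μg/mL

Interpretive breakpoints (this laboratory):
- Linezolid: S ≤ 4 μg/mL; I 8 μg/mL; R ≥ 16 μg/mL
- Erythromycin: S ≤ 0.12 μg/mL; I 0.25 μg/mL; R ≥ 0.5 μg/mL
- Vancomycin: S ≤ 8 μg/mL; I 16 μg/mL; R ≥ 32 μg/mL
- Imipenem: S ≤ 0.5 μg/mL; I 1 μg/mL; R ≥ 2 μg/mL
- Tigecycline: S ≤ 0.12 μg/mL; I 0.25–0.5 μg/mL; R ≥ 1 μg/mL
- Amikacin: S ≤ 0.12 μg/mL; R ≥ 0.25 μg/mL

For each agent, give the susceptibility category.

S, S, S, S, I

Linezolid (0.12 μg/mL) ≤ 4 μg/mL — susceptible
Erythromycin (0.06 μg/mL) ≤ 0.12 μg/mL → S
Vancomycin: 0.5 μg/mL is ≤ 8 μg/mL ⇒ Susceptible
Imipenem 0.03 μg/mL: ≤ 0.5 μg/mL → Susceptible
Tigecycline 0.25 μg/mL: in 0.25–0.5 μg/mL ⇒ intermediate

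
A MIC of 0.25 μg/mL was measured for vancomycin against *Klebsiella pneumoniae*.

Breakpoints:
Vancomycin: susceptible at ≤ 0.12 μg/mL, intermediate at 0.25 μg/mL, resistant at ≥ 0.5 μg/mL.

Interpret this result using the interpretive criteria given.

Vancomycin: 0.25 μg/mL is = 0.25 μg/mL — intermediate

I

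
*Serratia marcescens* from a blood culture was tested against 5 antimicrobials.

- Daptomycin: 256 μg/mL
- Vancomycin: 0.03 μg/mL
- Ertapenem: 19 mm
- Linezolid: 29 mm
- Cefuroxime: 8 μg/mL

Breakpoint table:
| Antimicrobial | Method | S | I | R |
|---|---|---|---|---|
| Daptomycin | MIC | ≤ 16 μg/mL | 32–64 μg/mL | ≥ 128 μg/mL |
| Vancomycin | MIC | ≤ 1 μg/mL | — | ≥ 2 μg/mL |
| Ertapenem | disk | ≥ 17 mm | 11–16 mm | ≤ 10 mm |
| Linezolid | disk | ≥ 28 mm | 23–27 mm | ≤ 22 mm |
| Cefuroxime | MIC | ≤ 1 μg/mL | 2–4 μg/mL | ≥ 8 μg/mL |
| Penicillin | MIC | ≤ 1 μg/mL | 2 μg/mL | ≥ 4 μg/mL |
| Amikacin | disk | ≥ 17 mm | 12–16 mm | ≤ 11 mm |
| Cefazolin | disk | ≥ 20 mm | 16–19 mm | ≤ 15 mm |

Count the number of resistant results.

Daptomycin 256 μg/mL: ≥ 128 μg/mL → Resistant
Vancomycin 0.03 μg/mL: ≤ 1 μg/mL — S
Ertapenem 19 mm: ≥ 17 mm ⇒ Susceptible
Linezolid (29 mm) ≥ 28 mm ⇒ S
Cefuroxime: 8 μg/mL is ≥ 8 μg/mL → Resistant
Resistant: 2

2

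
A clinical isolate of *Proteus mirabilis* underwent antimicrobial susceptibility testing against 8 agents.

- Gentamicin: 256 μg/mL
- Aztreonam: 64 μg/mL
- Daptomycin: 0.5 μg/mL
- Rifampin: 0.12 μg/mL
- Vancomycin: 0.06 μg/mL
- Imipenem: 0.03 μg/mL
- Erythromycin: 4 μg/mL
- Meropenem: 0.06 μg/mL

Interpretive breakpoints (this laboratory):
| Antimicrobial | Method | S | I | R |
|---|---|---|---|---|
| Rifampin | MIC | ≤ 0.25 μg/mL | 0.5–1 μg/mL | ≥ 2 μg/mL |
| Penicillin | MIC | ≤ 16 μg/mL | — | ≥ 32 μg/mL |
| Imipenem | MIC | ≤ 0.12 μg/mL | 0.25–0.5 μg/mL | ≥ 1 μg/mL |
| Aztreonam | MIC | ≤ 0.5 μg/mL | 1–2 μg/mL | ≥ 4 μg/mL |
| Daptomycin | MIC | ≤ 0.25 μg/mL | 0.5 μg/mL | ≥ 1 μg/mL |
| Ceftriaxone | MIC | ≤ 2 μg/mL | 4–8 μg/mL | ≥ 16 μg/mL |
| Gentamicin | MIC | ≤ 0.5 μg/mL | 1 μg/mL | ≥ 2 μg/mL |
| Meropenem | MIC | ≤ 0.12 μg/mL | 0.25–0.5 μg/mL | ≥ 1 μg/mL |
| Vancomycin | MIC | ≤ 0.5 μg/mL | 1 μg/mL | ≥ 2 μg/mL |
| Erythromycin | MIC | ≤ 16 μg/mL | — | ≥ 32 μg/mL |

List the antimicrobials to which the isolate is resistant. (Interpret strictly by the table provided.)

gentamicin, aztreonam

Gentamicin: 256 μg/mL is ≥ 2 μg/mL — R
Aztreonam: 64 μg/mL is ≥ 4 μg/mL → Resistant
Daptomycin 0.5 μg/mL: = 0.5 μg/mL ⇒ intermediate
Rifampin (0.12 μg/mL) ≤ 0.25 μg/mL ⇒ Susceptible
Vancomycin 0.06 μg/mL: ≤ 0.5 μg/mL — S
Imipenem (0.03 μg/mL) ≤ 0.12 μg/mL → S
Erythromycin (4 μg/mL) ≤ 16 μg/mL → susceptible
Meropenem: 0.06 μg/mL is ≤ 0.12 μg/mL ⇒ S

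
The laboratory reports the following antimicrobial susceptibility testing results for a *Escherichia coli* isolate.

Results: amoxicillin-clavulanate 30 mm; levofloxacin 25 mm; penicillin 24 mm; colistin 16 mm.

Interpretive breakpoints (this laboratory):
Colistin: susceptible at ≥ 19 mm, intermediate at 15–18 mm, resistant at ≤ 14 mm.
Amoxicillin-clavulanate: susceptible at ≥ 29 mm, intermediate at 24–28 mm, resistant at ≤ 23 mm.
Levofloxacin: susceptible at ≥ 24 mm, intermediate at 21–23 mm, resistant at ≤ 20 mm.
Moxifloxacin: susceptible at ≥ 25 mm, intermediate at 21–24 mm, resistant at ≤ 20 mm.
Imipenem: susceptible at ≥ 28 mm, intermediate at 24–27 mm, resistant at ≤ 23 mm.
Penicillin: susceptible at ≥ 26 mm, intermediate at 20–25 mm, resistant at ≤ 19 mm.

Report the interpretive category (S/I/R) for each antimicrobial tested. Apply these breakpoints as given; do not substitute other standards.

S, S, I, I

Amoxicillin-clavulanate: 30 mm is ≥ 29 mm → S
Levofloxacin 25 mm: ≥ 24 mm — susceptible
Penicillin 24 mm: in 20–25 mm → Intermediate
Colistin: 16 mm is in 15–18 mm → Intermediate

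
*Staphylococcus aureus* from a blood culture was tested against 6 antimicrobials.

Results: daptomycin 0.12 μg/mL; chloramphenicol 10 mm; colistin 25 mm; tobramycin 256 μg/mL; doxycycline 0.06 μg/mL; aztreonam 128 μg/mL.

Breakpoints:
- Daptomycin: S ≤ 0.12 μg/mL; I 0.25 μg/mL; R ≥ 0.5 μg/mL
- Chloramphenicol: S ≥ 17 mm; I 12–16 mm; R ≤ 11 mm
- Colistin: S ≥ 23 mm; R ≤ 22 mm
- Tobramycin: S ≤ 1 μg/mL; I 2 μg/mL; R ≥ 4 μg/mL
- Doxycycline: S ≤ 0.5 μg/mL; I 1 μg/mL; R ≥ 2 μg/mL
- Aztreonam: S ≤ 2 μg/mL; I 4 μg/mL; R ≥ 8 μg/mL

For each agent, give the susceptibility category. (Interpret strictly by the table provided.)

S, R, S, R, S, R

Daptomycin: 0.12 μg/mL is ≤ 0.12 μg/mL → susceptible
Chloramphenicol: 10 mm is ≤ 11 mm ⇒ R
Colistin: 25 mm is ≥ 23 mm → Susceptible
Tobramycin: 256 μg/mL is ≥ 4 μg/mL — Resistant
Doxycycline (0.06 μg/mL) ≤ 0.5 μg/mL → susceptible
Aztreonam (128 μg/mL) ≥ 8 μg/mL → Resistant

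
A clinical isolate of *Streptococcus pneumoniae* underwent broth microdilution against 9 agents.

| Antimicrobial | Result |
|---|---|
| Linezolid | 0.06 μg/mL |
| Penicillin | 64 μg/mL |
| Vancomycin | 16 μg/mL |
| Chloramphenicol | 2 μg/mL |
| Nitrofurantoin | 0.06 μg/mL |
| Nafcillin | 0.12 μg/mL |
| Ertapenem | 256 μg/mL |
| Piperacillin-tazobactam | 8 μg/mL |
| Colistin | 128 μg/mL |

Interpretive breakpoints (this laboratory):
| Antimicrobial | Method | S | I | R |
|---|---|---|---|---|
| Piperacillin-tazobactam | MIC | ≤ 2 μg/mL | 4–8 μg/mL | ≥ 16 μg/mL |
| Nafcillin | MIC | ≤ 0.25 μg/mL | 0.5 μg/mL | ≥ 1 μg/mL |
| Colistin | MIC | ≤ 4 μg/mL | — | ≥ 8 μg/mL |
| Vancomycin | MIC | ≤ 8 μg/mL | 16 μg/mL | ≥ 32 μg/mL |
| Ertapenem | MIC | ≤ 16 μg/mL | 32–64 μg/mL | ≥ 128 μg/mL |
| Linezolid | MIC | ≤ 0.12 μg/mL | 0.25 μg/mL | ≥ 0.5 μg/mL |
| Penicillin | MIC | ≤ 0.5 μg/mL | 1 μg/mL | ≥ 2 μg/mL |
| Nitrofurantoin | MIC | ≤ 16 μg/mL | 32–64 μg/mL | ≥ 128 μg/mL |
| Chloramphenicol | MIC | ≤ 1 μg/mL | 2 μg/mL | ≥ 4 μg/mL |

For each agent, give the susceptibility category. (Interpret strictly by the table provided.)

Linezolid 0.06 μg/mL: ≤ 0.12 μg/mL ⇒ S
Penicillin 64 μg/mL: ≥ 2 μg/mL — R
Vancomycin (16 μg/mL) = 16 μg/mL ⇒ I
Chloramphenicol: 2 μg/mL is = 2 μg/mL ⇒ intermediate
Nitrofurantoin: 0.06 μg/mL is ≤ 16 μg/mL — susceptible
Nafcillin (0.12 μg/mL) ≤ 0.25 μg/mL → susceptible
Ertapenem: 256 μg/mL is ≥ 128 μg/mL — R
Piperacillin-tazobactam: 8 μg/mL is in 4–8 μg/mL — Intermediate
Colistin 128 μg/mL: ≥ 8 μg/mL — Resistant

S, R, I, I, S, S, R, I, R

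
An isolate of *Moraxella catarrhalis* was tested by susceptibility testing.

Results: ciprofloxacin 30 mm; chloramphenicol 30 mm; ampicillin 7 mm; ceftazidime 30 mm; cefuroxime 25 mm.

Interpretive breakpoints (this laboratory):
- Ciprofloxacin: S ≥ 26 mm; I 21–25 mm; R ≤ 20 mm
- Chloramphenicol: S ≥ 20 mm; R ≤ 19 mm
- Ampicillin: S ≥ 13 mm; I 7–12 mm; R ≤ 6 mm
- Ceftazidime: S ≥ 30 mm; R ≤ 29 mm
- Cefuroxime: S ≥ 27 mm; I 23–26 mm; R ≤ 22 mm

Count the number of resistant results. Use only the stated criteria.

0

Ciprofloxacin: 30 mm is ≥ 26 mm → Susceptible
Chloramphenicol: 30 mm is ≥ 20 mm — Susceptible
Ampicillin 7 mm: in 7–12 mm ⇒ intermediate
Ceftazidime (30 mm) ≥ 30 mm → Susceptible
Cefuroxime (25 mm) in 23–26 mm — Intermediate
Resistant: 0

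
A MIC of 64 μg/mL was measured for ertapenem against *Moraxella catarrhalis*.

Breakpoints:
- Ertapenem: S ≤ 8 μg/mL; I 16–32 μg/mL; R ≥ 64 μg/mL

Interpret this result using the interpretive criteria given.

R

Ertapenem (64 μg/mL) ≥ 64 μg/mL ⇒ resistant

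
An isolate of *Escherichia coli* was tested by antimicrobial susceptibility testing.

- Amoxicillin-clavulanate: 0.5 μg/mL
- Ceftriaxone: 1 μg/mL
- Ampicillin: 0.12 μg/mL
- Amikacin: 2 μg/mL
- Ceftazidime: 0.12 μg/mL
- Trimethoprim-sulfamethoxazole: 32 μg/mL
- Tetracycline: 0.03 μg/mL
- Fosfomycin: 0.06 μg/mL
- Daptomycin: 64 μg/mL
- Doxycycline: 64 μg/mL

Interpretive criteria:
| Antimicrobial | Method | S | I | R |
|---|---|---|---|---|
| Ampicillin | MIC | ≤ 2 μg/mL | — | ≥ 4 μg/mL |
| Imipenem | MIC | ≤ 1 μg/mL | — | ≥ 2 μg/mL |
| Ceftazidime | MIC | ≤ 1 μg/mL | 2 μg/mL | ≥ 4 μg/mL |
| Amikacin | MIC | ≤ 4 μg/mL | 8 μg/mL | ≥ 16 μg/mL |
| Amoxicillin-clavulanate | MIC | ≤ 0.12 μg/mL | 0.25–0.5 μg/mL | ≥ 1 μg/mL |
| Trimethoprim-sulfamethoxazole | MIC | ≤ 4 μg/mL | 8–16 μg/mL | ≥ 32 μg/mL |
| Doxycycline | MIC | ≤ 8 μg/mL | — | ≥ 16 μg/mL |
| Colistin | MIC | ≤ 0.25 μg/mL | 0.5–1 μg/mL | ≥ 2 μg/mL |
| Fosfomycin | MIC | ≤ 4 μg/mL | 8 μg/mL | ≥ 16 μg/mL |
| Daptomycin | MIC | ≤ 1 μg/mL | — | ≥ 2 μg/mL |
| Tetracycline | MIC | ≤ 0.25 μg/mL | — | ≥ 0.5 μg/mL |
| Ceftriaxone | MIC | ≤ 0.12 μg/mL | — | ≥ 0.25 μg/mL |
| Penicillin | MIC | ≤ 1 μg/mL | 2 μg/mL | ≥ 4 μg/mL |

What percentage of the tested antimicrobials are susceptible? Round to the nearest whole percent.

50%

Amoxicillin-clavulanate 0.5 μg/mL: in 0.25–0.5 μg/mL ⇒ I
Ceftriaxone: 1 μg/mL is ≥ 0.25 μg/mL ⇒ R
Ampicillin (0.12 μg/mL) ≤ 2 μg/mL → S
Amikacin (2 μg/mL) ≤ 4 μg/mL — Susceptible
Ceftazidime: 0.12 μg/mL is ≤ 1 μg/mL → Susceptible
Trimethoprim-sulfamethoxazole (32 μg/mL) ≥ 32 μg/mL → resistant
Tetracycline 0.03 μg/mL: ≤ 0.25 μg/mL ⇒ susceptible
Fosfomycin: 0.06 μg/mL is ≤ 4 μg/mL ⇒ S
Daptomycin 64 μg/mL: ≥ 2 μg/mL → Resistant
Doxycycline 64 μg/mL: ≥ 16 μg/mL — R
Susceptible: 5/10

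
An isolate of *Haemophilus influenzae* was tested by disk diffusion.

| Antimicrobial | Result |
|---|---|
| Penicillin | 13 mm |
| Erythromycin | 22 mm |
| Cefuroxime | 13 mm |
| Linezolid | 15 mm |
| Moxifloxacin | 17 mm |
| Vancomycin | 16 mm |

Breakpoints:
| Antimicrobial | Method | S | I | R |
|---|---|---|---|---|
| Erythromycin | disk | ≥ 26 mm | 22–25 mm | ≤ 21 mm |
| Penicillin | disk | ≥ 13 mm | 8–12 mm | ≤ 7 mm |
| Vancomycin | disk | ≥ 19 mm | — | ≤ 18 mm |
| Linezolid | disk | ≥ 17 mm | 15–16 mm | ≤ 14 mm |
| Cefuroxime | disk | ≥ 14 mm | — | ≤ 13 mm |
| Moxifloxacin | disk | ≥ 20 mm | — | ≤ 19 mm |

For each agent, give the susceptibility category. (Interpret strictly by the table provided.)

S, I, R, I, R, R

Penicillin (13 mm) ≥ 13 mm ⇒ Susceptible
Erythromycin 22 mm: in 22–25 mm → I
Cefuroxime: 13 mm is ≤ 13 mm → R
Linezolid (15 mm) in 15–16 mm → I
Moxifloxacin: 17 mm is ≤ 19 mm ⇒ Resistant
Vancomycin: 16 mm is ≤ 18 mm — resistant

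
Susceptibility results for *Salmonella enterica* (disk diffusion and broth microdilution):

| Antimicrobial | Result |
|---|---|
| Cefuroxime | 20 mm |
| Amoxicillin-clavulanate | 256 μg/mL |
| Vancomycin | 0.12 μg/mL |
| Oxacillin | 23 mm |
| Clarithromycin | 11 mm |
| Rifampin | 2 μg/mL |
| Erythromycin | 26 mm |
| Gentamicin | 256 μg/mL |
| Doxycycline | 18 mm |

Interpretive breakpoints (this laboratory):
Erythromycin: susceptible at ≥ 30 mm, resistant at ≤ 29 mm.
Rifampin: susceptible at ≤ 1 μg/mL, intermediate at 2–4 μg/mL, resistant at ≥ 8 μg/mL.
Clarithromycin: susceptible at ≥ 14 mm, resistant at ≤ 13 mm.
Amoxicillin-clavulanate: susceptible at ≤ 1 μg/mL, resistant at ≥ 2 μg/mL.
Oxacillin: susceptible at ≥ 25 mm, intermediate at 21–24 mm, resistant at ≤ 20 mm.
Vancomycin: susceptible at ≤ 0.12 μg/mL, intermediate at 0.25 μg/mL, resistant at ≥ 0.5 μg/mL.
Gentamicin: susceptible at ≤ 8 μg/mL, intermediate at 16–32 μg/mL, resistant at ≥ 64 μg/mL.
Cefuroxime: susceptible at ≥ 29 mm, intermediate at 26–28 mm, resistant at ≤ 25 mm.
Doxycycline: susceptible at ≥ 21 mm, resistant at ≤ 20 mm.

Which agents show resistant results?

cefuroxime, amoxicillin-clavulanate, clarithromycin, erythromycin, gentamicin, doxycycline

Cefuroxime: 20 mm is ≤ 25 mm ⇒ resistant
Amoxicillin-clavulanate (256 μg/mL) ≥ 2 μg/mL → resistant
Vancomycin: 0.12 μg/mL is ≤ 0.12 μg/mL ⇒ Susceptible
Oxacillin (23 mm) in 21–24 mm — Intermediate
Clarithromycin 11 mm: ≤ 13 mm ⇒ R
Rifampin (2 μg/mL) in 2–4 μg/mL — Intermediate
Erythromycin 26 mm: ≤ 29 mm → R
Gentamicin: 256 μg/mL is ≥ 64 μg/mL ⇒ R
Doxycycline: 18 mm is ≤ 20 mm — resistant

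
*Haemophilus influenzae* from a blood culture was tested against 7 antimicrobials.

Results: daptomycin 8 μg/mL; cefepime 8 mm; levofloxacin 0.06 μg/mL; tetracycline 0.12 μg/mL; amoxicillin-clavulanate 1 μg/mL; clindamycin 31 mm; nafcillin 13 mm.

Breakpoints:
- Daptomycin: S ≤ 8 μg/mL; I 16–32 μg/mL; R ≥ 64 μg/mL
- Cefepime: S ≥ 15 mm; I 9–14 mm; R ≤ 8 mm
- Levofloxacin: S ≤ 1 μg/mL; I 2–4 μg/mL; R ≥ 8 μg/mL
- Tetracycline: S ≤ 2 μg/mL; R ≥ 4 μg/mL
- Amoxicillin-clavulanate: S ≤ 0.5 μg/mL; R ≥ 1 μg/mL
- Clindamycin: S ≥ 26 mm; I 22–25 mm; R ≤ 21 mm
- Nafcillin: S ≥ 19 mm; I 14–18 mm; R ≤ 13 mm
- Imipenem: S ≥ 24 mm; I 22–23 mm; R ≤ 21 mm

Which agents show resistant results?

Daptomycin (8 μg/mL) ≤ 8 μg/mL → susceptible
Cefepime: 8 mm is ≤ 8 mm → R
Levofloxacin (0.06 μg/mL) ≤ 1 μg/mL ⇒ Susceptible
Tetracycline: 0.12 μg/mL is ≤ 2 μg/mL → Susceptible
Amoxicillin-clavulanate: 1 μg/mL is ≥ 1 μg/mL ⇒ R
Clindamycin 31 mm: ≥ 26 mm → S
Nafcillin (13 mm) ≤ 13 mm — resistant

cefepime, amoxicillin-clavulanate, nafcillin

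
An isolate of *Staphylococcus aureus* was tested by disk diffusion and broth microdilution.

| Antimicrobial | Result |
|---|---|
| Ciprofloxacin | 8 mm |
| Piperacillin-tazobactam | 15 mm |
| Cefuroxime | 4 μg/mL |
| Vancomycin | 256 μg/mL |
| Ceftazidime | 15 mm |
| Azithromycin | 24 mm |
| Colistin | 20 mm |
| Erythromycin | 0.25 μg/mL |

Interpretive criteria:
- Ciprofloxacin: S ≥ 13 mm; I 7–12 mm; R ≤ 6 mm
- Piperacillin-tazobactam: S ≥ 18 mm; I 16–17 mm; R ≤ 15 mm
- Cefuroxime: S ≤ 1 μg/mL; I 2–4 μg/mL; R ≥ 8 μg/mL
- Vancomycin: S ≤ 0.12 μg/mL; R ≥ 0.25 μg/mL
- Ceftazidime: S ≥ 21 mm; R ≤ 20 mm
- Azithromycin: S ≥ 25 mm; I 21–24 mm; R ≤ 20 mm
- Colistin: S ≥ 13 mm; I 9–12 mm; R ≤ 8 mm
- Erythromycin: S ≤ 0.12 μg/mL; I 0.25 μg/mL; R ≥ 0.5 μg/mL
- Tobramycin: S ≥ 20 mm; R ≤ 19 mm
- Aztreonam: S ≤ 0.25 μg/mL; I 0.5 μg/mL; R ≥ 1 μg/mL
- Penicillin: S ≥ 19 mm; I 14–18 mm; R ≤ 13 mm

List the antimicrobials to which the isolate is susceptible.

colistin

Ciprofloxacin: 8 mm is in 7–12 mm ⇒ I
Piperacillin-tazobactam (15 mm) ≤ 15 mm — R
Cefuroxime: 4 μg/mL is in 2–4 μg/mL — intermediate
Vancomycin: 256 μg/mL is ≥ 0.25 μg/mL → resistant
Ceftazidime: 15 mm is ≤ 20 mm → Resistant
Azithromycin 24 mm: in 21–24 mm ⇒ intermediate
Colistin (20 mm) ≥ 13 mm — susceptible
Erythromycin 0.25 μg/mL: = 0.25 μg/mL ⇒ intermediate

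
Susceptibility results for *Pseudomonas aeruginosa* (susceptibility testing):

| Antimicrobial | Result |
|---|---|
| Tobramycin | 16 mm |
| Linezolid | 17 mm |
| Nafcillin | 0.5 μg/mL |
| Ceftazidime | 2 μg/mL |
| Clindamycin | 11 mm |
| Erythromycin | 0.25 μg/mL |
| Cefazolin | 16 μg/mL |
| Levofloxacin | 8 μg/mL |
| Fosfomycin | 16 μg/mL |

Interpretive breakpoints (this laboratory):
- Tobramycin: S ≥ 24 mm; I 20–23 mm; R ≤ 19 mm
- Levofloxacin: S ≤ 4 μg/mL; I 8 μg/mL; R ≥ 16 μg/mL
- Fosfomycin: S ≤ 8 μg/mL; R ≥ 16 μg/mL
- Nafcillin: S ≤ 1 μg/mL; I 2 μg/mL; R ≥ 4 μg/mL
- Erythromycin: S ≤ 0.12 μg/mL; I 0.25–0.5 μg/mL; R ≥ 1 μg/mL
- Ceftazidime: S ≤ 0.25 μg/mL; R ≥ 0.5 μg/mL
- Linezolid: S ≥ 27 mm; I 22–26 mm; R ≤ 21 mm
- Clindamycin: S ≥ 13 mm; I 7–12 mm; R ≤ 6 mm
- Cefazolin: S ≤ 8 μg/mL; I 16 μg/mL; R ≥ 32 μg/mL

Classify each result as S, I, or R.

Tobramycin 16 mm: ≤ 19 mm ⇒ resistant
Linezolid 17 mm: ≤ 21 mm → Resistant
Nafcillin (0.5 μg/mL) ≤ 1 μg/mL — Susceptible
Ceftazidime (2 μg/mL) ≥ 0.5 μg/mL ⇒ R
Clindamycin 11 mm: in 7–12 mm → Intermediate
Erythromycin 0.25 μg/mL: in 0.25–0.5 μg/mL → I
Cefazolin: 16 μg/mL is = 16 μg/mL → Intermediate
Levofloxacin: 8 μg/mL is = 8 μg/mL — Intermediate
Fosfomycin: 16 μg/mL is ≥ 16 μg/mL ⇒ resistant

R, R, S, R, I, I, I, I, R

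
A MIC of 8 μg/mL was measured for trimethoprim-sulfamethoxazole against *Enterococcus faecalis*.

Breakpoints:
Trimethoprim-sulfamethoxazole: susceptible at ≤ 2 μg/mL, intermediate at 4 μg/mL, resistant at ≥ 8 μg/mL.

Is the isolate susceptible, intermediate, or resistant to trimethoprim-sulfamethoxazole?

Trimethoprim-sulfamethoxazole (8 μg/mL) ≥ 8 μg/mL — R

Resistant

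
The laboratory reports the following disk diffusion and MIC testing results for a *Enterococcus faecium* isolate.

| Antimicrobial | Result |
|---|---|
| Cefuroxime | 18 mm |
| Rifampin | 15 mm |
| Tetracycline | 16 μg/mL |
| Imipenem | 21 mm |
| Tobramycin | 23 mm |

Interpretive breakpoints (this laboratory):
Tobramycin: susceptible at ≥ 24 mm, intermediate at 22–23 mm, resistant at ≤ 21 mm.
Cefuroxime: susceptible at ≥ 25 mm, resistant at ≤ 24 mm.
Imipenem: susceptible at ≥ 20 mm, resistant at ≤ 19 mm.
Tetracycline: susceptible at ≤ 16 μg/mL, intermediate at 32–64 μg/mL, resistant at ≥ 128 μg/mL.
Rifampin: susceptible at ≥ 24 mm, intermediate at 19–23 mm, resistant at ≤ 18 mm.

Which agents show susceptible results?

Cefuroxime (18 mm) ≤ 24 mm — resistant
Rifampin: 15 mm is ≤ 18 mm → Resistant
Tetracycline: 16 μg/mL is ≤ 16 μg/mL — Susceptible
Imipenem (21 mm) ≥ 20 mm — susceptible
Tobramycin 23 mm: in 22–23 mm ⇒ intermediate

tetracycline, imipenem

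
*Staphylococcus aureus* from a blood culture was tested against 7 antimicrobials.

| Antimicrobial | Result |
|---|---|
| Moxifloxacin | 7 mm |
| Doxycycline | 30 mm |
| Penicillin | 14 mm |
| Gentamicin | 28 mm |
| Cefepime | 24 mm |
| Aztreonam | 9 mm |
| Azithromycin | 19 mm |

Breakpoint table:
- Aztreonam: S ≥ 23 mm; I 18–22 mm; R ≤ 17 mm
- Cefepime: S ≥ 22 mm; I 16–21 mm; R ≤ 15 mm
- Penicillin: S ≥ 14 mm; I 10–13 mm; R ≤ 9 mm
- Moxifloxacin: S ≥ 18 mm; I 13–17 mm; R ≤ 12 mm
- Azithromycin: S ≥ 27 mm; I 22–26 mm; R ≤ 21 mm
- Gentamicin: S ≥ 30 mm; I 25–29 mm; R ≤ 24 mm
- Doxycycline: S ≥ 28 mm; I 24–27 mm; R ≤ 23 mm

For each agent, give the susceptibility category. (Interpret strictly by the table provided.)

Moxifloxacin: 7 mm is ≤ 12 mm — resistant
Doxycycline (30 mm) ≥ 28 mm ⇒ susceptible
Penicillin: 14 mm is ≥ 14 mm → S
Gentamicin (28 mm) in 25–29 mm ⇒ I
Cefepime: 24 mm is ≥ 22 mm ⇒ susceptible
Aztreonam (9 mm) ≤ 17 mm ⇒ R
Azithromycin 19 mm: ≤ 21 mm → R

R, S, S, I, S, R, R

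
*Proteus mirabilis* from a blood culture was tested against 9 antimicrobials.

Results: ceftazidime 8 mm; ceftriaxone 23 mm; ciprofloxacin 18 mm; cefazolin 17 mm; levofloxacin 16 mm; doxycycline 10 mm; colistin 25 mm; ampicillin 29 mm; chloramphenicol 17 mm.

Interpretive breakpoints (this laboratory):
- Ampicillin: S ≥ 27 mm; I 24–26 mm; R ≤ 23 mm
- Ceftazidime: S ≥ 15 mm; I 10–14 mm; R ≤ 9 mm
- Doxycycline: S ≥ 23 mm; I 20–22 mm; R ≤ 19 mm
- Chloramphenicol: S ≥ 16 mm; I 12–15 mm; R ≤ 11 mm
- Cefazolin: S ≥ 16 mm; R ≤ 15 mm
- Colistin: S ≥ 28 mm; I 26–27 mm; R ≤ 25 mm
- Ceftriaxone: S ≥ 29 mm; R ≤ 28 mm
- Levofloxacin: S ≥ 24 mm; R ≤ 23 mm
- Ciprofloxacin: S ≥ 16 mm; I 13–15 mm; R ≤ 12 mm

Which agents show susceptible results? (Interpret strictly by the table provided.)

ciprofloxacin, cefazolin, ampicillin, chloramphenicol

Ceftazidime (8 mm) ≤ 9 mm → resistant
Ceftriaxone (23 mm) ≤ 28 mm — Resistant
Ciprofloxacin: 18 mm is ≥ 16 mm ⇒ Susceptible
Cefazolin 17 mm: ≥ 16 mm ⇒ S
Levofloxacin: 16 mm is ≤ 23 mm → Resistant
Doxycycline: 10 mm is ≤ 19 mm — resistant
Colistin (25 mm) ≤ 25 mm — R
Ampicillin 29 mm: ≥ 27 mm — S
Chloramphenicol 17 mm: ≥ 16 mm → susceptible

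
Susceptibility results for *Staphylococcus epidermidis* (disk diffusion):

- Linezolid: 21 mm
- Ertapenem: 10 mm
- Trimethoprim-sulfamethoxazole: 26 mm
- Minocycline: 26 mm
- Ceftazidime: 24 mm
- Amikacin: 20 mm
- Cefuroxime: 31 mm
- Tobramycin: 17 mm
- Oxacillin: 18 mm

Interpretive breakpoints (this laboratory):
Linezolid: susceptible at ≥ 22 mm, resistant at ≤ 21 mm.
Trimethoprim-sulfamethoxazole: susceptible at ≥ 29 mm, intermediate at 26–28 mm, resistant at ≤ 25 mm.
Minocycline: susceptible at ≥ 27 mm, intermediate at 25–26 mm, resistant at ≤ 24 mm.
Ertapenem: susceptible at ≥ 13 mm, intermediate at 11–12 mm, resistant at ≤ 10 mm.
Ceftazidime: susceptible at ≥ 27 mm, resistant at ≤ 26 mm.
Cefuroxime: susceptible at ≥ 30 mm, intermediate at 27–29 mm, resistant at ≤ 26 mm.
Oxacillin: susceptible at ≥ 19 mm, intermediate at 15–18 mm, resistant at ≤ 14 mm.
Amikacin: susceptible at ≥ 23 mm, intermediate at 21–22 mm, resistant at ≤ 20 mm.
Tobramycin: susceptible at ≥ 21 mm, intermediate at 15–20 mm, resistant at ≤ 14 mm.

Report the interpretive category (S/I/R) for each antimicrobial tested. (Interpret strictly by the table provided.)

Linezolid 21 mm: ≤ 21 mm — Resistant
Ertapenem (10 mm) ≤ 10 mm — R
Trimethoprim-sulfamethoxazole (26 mm) in 26–28 mm — Intermediate
Minocycline (26 mm) in 25–26 mm ⇒ Intermediate
Ceftazidime (24 mm) ≤ 26 mm ⇒ Resistant
Amikacin (20 mm) ≤ 20 mm — resistant
Cefuroxime: 31 mm is ≥ 30 mm ⇒ Susceptible
Tobramycin 17 mm: in 15–20 mm ⇒ Intermediate
Oxacillin 18 mm: in 15–18 mm ⇒ I

R, R, I, I, R, R, S, I, I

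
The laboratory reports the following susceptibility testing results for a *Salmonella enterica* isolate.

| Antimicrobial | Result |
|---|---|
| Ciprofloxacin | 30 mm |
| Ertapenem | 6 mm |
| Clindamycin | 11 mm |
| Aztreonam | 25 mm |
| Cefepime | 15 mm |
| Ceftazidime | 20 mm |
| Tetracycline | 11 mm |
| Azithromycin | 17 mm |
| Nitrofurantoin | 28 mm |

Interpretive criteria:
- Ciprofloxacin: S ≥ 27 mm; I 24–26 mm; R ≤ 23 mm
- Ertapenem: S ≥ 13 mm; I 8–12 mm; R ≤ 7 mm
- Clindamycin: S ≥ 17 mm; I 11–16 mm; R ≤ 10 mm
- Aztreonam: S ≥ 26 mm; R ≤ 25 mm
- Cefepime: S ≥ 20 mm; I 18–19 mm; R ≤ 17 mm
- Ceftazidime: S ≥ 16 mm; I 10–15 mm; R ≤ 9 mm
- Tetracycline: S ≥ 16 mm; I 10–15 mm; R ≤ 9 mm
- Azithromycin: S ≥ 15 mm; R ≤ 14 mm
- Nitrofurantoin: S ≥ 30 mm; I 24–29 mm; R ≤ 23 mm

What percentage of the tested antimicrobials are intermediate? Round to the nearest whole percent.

Ciprofloxacin (30 mm) ≥ 27 mm → S
Ertapenem 6 mm: ≤ 7 mm → Resistant
Clindamycin: 11 mm is in 11–16 mm — I
Aztreonam 25 mm: ≤ 25 mm ⇒ resistant
Cefepime 15 mm: ≤ 17 mm — resistant
Ceftazidime (20 mm) ≥ 16 mm → Susceptible
Tetracycline 11 mm: in 10–15 mm — Intermediate
Azithromycin (17 mm) ≥ 15 mm ⇒ susceptible
Nitrofurantoin: 28 mm is in 24–29 mm → I
Intermediate: 3/9

33%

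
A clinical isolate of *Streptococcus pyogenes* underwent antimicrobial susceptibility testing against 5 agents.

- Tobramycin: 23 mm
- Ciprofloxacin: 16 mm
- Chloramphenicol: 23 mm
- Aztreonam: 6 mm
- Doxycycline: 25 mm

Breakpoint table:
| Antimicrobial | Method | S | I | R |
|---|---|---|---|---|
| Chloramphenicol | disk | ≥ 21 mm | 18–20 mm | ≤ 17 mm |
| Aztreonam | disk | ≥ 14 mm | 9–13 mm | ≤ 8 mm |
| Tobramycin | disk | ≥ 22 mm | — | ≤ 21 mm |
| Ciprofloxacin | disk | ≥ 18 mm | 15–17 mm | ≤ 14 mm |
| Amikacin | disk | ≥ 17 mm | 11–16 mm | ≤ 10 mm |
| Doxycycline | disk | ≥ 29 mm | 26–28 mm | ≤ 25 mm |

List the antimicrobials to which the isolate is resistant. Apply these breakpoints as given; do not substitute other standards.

aztreonam, doxycycline

Tobramycin 23 mm: ≥ 22 mm ⇒ susceptible
Ciprofloxacin (16 mm) in 15–17 mm → Intermediate
Chloramphenicol: 23 mm is ≥ 21 mm → S
Aztreonam (6 mm) ≤ 8 mm — Resistant
Doxycycline (25 mm) ≤ 25 mm ⇒ Resistant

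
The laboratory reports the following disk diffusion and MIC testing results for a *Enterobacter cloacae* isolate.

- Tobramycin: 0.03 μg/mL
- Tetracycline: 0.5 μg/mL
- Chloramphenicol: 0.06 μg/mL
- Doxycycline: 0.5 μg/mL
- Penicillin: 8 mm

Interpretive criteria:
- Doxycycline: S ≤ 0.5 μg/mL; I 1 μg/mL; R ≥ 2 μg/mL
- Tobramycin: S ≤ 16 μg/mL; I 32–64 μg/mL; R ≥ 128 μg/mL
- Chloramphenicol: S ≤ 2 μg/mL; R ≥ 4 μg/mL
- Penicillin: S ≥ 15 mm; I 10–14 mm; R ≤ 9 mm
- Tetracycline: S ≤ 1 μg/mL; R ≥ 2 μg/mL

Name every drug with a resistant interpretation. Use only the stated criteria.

penicillin

Tobramycin (0.03 μg/mL) ≤ 16 μg/mL → susceptible
Tetracycline 0.5 μg/mL: ≤ 1 μg/mL — susceptible
Chloramphenicol (0.06 μg/mL) ≤ 2 μg/mL — susceptible
Doxycycline (0.5 μg/mL) ≤ 0.5 μg/mL — Susceptible
Penicillin (8 mm) ≤ 9 mm ⇒ Resistant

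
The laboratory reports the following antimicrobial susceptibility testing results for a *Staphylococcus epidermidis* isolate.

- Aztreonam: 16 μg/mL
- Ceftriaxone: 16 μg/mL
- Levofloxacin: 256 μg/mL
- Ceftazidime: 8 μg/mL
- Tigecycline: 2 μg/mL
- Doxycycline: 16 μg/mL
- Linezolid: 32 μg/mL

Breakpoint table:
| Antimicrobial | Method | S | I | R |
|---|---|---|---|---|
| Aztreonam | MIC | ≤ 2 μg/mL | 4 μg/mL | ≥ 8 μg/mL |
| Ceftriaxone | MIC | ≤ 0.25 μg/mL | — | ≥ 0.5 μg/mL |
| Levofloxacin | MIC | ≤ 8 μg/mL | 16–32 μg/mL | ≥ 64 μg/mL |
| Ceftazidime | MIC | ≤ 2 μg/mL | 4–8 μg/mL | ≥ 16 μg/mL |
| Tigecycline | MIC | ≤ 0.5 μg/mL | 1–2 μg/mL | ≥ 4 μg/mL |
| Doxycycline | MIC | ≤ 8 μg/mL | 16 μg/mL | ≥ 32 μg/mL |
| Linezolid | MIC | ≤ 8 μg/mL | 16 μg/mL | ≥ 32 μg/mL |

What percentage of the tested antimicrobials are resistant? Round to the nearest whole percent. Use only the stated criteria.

Aztreonam: 16 μg/mL is ≥ 8 μg/mL — resistant
Ceftriaxone: 16 μg/mL is ≥ 0.5 μg/mL → R
Levofloxacin (256 μg/mL) ≥ 64 μg/mL → resistant
Ceftazidime 8 μg/mL: in 4–8 μg/mL → I
Tigecycline: 2 μg/mL is in 1–2 μg/mL ⇒ intermediate
Doxycycline 16 μg/mL: = 16 μg/mL ⇒ Intermediate
Linezolid (32 μg/mL) ≥ 32 μg/mL ⇒ Resistant
Resistant: 4/7

57%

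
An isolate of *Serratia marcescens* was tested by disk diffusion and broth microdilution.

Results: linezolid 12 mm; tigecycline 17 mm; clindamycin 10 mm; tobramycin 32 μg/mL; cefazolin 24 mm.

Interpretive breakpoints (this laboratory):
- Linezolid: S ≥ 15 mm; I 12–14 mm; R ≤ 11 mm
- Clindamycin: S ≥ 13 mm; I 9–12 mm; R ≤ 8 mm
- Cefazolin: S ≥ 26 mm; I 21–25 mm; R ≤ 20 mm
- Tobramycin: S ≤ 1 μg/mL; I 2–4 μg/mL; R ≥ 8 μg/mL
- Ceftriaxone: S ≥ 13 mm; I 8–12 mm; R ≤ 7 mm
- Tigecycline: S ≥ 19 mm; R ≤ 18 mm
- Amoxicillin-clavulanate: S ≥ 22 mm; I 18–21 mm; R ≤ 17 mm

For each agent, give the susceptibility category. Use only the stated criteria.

Linezolid 12 mm: in 12–14 mm — I
Tigecycline 17 mm: ≤ 18 mm — Resistant
Clindamycin 10 mm: in 9–12 mm — Intermediate
Tobramycin (32 μg/mL) ≥ 8 μg/mL ⇒ resistant
Cefazolin 24 mm: in 21–25 mm ⇒ Intermediate

I, R, I, R, I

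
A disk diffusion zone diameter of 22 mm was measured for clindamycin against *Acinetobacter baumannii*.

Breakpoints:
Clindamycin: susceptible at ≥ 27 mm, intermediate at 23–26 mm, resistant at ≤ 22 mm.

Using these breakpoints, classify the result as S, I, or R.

R

Clindamycin (22 mm) ≤ 22 mm — R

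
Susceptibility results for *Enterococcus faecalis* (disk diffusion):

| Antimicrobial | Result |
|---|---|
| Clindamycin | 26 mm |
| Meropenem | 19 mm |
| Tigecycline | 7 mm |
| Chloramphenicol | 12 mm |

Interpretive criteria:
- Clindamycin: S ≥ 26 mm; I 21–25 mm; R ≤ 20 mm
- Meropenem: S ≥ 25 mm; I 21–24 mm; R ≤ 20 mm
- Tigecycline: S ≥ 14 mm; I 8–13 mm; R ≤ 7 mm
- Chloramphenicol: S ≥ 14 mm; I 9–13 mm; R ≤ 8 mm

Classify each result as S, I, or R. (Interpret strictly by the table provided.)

Clindamycin (26 mm) ≥ 26 mm ⇒ Susceptible
Meropenem: 19 mm is ≤ 20 mm — Resistant
Tigecycline 7 mm: ≤ 7 mm ⇒ resistant
Chloramphenicol: 12 mm is in 9–13 mm → Intermediate

S, R, R, I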